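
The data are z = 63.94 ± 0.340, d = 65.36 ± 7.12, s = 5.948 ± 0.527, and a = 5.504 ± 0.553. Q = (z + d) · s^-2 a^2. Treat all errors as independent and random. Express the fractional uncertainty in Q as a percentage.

27.4%

Let u = z + d = 129.3. δu = √(δz² + δd²) = √(0.116 + 50.7) = 7.13, so δu/u = 0.0551.
Q is then a monomial in u, s, a:
δQ/Q = √((δu/u)² + (-2·δs/s)² + (2·δa/a)²) = √(0.00304 + 0.0314 + 0.0404) = 0.274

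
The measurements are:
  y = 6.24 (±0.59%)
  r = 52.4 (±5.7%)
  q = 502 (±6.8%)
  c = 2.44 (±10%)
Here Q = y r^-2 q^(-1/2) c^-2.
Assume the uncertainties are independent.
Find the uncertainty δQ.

Relative error in a monomial: (δQ/Q)² = Σ (nᵢ · δxᵢ/xᵢ)².
  (1·δy/y)² = (1×0.00590)² = 3.48e-05;  (-2·δr/r)² = (-2×0.0570)² = 0.0130;  (−½·δq/q)² = (-0.5×0.0680)² = 0.00116;  (-2·δc/c)² = (-2×0.100)² = 0.0400
δQ/Q = √(0.0542) = 0.233
Q = 1.7e-05, so δQ = 0.233 × 1.7e-05 = 3.97e-06.

3.97e-06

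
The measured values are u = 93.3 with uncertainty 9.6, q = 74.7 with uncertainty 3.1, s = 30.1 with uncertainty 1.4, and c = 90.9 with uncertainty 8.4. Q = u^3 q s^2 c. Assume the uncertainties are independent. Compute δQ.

For a monomial Q ∝ u^3, q, s^2, c, fractional errors add in quadrature:
  (3·δu/u)² = (3×0.103)² = 0.0953;  (1·δq/q)² = (1×0.0415)² = 0.00172;  (2·δs/s)² = (2×0.0465)² = 0.00865;  (1·δc/c)² = (1×0.0924)² = 0.00854
δQ/Q = √(0.114) = 0.338
Q = 5e+12, so δQ = 0.338 × 5e+12 = 1.69e+12.

1.69e+12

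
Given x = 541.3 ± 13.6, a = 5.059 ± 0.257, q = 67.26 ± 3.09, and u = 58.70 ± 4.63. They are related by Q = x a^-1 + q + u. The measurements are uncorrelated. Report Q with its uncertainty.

Let p = x·a^-1 = 107.0. δp/p = √((1·δx/x)² + (-1·δa/a)²) = √(0.000631 + 0.00258) = 0.0567, so δp = 6.06.
Q = p + q + u: δQ = √(δp² + δq² + δu²) = √(36.8 + 9.55 + 21.4) = 8.23
Q = 233.0.

233.0 ± 8.23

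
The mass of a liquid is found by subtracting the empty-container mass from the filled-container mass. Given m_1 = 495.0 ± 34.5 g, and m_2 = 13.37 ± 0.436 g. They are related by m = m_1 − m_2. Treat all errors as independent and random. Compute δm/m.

m is a linear combination, so absolute uncertainties add in quadrature:
  (δm_1)² = 1190;  (δm_2)² = 0.190
δm = √(1190) = 34.5 g
m = 481.6 g, so δm/m = 34.5/481.6 = 0.0716.

0.0716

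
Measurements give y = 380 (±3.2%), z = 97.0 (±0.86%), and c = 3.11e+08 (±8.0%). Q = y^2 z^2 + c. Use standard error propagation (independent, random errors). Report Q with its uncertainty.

Let p = y^2·z^2 = 1.36e+09. δp/p = √((2·δy/y)² + (2·δz/z)²) = √(0.00410 + 0.000296) = 0.0663, so δp = 9e+07.
Q = p + c: δQ = √(δp² + δc²) = √(8.11e+15 + 6.19e+14) = 9.34e+07
Q = 1.67e+09.

(1.67 ± 0.0934) × 10^9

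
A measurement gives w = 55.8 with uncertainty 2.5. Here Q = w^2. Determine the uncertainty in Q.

279

Q ∝ w^2, so δQ/Q = |2| · δw/w = 2 × 0.0448 = 0.0896.
Q = 3110, so δQ = 0.0896 × 3110 = 279.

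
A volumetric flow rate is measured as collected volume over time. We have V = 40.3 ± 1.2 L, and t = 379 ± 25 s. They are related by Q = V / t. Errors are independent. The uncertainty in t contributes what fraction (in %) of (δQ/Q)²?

(δQ/Q)² = (1·δV/V)² + (-1·δt/t)²
  V term: (1×0.0298)² = 0.000887
  t term: (-1×0.0660)² = 0.00435
Total = 0.00524. Share from t = 0.00435/0.00524 = 0.831.

83.1%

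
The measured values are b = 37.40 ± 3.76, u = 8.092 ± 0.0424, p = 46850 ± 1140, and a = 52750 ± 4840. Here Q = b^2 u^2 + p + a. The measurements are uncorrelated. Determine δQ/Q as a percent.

9.99%

Let w = b^2·u^2 = 91590. δw/w = √((2·δb/b)² + (2·δu/u)²) = √(0.0404 + 0.000110) = 0.201, so δw = 18400.
Q = w + p + a: δQ = √(δw² + δp² + δa²) = √(3.4e+08 + 1.3e+06 + 2.34e+07) = 19100
Q = 191200, so δQ/Q = 19100/191200 = 0.0999.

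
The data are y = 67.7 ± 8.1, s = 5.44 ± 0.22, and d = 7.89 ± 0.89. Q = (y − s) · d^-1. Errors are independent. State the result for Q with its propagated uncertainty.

7.89 ± 1.36

Let u = y − s = 62.3. δu = √(δy² + δs²) = √(65.6 + 0.0484) = 8.10, so δu/u = 0.130.
Q is then a monomial in u, d:
δQ/Q = √((δu/u)² + (-1·δd/d)²) = √(0.0169 + 0.0127) = 0.172
Q = 7.89, so δQ = 0.172 × 7.89 = 1.36.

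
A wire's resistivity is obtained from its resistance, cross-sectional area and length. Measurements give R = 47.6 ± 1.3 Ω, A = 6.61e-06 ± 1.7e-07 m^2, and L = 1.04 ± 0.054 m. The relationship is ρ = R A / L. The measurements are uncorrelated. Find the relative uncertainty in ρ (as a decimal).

0.0641

Products/powers → add relative errors in quadrature, weighted by exponent:
  (1·δR/R)² = (1×0.0273)² = 0.000746;  (1·δA/A)² = (1×0.0257)² = 0.000661;  (-1·δL/L)² = (-1×0.0519)² = 0.00270
δρ/ρ = √(0.00410) = 0.0641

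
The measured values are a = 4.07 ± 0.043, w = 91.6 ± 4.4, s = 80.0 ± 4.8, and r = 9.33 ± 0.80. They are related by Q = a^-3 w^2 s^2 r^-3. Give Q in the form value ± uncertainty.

981 ± 296

Products/powers → add relative errors in quadrature, weighted by exponent:
  (-3·δa/a)² = (-3×0.0106)² = 0.00100;  (2·δw/w)² = (2×0.0480)² = 0.00923;  (2·δs/s)² = (2×0.0600)² = 0.0144;  (-3·δr/r)² = (-3×0.0857)² = 0.0662
δQ/Q = √(0.0908) = 0.301
Q = 981, so δQ = 0.301 × 981 = 296.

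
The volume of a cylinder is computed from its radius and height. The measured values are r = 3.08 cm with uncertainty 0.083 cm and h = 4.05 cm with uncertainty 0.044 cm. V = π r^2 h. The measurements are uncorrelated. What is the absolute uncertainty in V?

6.64 cm^3

Relative error in a monomial: (δV/V)² = Σ (nᵢ · δxᵢ/xᵢ)².
  (2·δr/r)² = (2×0.0269)² = 0.00290;  (1·δh/h)² = (1×0.0109)² = 0.000118
δV/V = √(0.00302) = 0.0550
V = 121 cm^3, so δV = 0.0550 × 121 = 6.64 cm^3.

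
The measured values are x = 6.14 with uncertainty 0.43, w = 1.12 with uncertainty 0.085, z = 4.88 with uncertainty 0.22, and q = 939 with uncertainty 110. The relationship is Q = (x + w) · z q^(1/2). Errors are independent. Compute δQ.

104

Let u = x + w = 7.26. δu = √(δx² + δw²) = √(0.185 + 0.00723) = 0.438, so δu/u = 0.0604.
Q is then a monomial in u, z, q:
δQ/Q = √((δu/u)² + (1·δz/z)² + (½·δq/q)²) = √(0.00365 + 0.00203 + 0.00343) = 0.0954
Q = 1090, so δQ = 0.0954 × 1090 = 104.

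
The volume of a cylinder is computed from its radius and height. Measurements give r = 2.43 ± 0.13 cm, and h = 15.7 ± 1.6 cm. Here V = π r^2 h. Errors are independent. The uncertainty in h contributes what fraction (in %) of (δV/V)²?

47.6%

(δV/V)² = (2·δr/r)² + (1·δh/h)²
  r term: (2×0.0535)² = 0.0114
  h term: (1×0.102)² = 0.0104
Total = 0.0218. Share from h = 0.0104/0.0218 = 0.476.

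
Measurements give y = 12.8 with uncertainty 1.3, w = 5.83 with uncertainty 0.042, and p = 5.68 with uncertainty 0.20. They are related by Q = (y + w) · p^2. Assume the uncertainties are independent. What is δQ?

59.6

Let u = y + w = 18.6. δu = √(δy² + δw²) = √(1.69 + 0.00176) = 1.30, so δu/u = 0.0698.
Q is then a monomial in u, p:
δQ/Q = √((δu/u)² + (2·δp/p)²) = √(0.00487 + 0.00496) = 0.0992
Q = 601, so δQ = 0.0992 × 601 = 59.6.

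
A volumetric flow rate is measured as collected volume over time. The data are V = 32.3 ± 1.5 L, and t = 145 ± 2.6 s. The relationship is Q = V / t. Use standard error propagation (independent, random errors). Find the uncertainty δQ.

0.0111 L/s

Since Q is a product/quotient, work with relative uncertainties:
  (1·δV/V)² = (1×0.0464)² = 0.00216;  (-1·δt/t)² = (-1×0.0179)² = 0.000322
δQ/Q = √(0.00248) = 0.0498
Q = 0.223 L/s, so δQ = 0.0498 × 0.223 = 0.0111 L/s.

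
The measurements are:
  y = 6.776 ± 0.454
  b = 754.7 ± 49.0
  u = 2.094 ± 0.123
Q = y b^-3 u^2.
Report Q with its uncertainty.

(6.912 ± 1.64) × 10^-8

Each factor contributes (exponent × relative error)² to (δQ/Q)²:
  (1·δy/y)² = (1×0.0670)² = 0.00449;  (-3·δb/b)² = (-3×0.0649)² = 0.0379;  (2·δu/u)² = (2×0.0587)² = 0.0138
δQ/Q = √(0.0562) = 0.237
Q = 6.912e-08, so δQ = 0.237 × 6.912e-08 = 1.64e-08.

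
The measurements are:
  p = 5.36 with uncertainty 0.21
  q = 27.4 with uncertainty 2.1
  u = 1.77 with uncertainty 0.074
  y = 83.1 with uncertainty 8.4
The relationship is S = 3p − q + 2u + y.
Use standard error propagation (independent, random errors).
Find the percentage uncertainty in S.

Absolute uncertainties add in quadrature for a linear combination:
  (3·δp)² = 0.397;  (δq)² = 4.41;  (2·δu)² = 0.0219;  (δy)² = 70.6
δS = √(75.4) = 8.68
S = 75.3, so δS/S = 8.68/75.3 = 0.115.

11.5%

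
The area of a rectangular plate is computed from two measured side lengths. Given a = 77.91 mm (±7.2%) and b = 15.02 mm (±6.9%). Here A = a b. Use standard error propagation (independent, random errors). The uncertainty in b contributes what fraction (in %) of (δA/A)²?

47.9%

(δA/A)² = (1·δa/a)² + (1·δb/b)²
  a term: (1×0.0720)² = 0.00518
  b term: (1×0.0690)² = 0.00476
Total = 0.00995. Share from b = 0.00476/0.00995 = 0.479.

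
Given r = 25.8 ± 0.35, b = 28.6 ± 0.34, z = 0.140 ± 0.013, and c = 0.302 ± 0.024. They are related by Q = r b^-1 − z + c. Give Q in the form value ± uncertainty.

1.06 ± 0.0318

Let p = r·b^-1 = 0.902. δp/p = √((1·δr/r)² + (-1·δb/b)²) = √(0.000184 + 0.000141) = 0.0180, so δp = 0.0163.
Q = p − z + c: δQ = √(δp² + δz² + δc²) = √(0.000265 + 0.000169 + 0.000576) = 0.0318
Q = 1.06.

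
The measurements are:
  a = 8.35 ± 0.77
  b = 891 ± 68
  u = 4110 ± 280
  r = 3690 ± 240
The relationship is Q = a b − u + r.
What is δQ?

Let p = a·b = 7440. δp/p = √((1·δa/a)² + (1·δb/b)²) = √(0.00850 + 0.00582) = 0.120, so δp = 891.
Q = p − u + r: δQ = √(δp² + δu² + δr²) = √(7.93e+05 + 78400 + 57600) = 964

964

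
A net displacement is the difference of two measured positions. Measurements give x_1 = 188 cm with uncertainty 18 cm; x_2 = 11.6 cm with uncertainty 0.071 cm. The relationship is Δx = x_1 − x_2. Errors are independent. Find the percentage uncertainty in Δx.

Δx is a linear combination, so absolute uncertainties add in quadrature:
  (δx_1)² = 324;  (δx_2)² = 0.00504
δΔx = √(324) = 18.0 cm
Δx = 176 cm, so δΔx/Δx = 18.0/176 = 0.102.

10.2%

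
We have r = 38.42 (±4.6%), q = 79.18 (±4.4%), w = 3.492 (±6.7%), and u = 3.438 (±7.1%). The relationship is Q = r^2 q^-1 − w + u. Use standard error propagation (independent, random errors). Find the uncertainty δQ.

Let p = r^2·q^-1 = 18.64. δp/p = √((2·δr/r)² + (-1·δq/q)²) = √(0.00846 + 0.00194) = 0.102, so δp = 1.90.
Q = p − w + u: δQ = √(δp² + δw² + δu²) = √(3.61 + 0.0547 + 0.0596) = 1.93

1.93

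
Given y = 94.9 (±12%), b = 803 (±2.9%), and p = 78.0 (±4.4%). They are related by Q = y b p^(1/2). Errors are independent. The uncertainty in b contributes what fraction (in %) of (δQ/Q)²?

(δQ/Q)² = (1·δy/y)² + (1·δb/b)² + (½·δp/p)²
  y term: (1×0.120)² = 0.0144
  b term: (1×0.0290)² = 0.000841
  p term: (0.5×0.0440)² = 0.000484
Total = 0.0157. Share from b = 0.000841/0.0157 = 0.0535.

5.35%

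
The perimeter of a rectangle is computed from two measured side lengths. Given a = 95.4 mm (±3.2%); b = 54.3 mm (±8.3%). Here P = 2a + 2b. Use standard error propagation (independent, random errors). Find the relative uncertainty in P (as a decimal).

0.0364

P is a linear combination, so absolute uncertainties add in quadrature:
  (2·δa)² = 37.3;  (2·δb)² = 81.2
δP = √(119) = 10.9 mm
P = 299 mm, so δP/P = 10.9/299 = 0.0364.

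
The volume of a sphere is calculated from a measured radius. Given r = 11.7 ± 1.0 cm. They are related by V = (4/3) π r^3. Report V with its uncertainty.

6710 ± 1720 cm^3

V ∝ r^3, so δV/V = |3| · δr/r = 3 × 0.0855 = 0.256.
V = 6710 cm^3, so δV = 0.256 × 6710 = 1720 cm^3.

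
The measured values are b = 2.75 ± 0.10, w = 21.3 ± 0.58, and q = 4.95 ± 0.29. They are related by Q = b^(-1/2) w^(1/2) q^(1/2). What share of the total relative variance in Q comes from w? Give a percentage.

(δQ/Q)² = (−½·δb/b)² + (½·δw/w)² + (½·δq/q)²
  b term: (-0.5×0.0364)² = 0.000331
  w term: (0.5×0.0272)² = 0.000185
  q term: (0.5×0.0586)² = 0.000858
Total = 0.00137. Share from w = 0.000185/0.00137 = 0.135.

13.5%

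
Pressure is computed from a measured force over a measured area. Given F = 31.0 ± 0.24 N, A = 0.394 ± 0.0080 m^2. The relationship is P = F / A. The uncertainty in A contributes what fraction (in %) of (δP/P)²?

87.3%

(δP/P)² = (1·δF/F)² + (-1·δA/A)²
  F term: (1×0.00774)² = 5.99e-05
  A term: (-1×0.0203)² = 0.000412
Total = 0.000472. Share from A = 0.000412/0.000472 = 0.873.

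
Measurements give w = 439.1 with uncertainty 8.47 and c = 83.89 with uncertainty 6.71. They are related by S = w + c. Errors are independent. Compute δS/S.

Each term contributes (cᵢ δxᵢ)² to (δS)²:
  (δw)² = 71.7;  (δc)² = 45.0
δS = √(117) = 10.8
S = 523.0, so δS/S = 10.8/523.0 = 0.0207.

0.0207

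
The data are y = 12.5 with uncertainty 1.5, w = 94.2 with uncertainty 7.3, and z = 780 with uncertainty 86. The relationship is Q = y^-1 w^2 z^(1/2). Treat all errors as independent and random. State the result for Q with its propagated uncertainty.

Products/powers → add relative errors in quadrature, weighted by exponent:
  (-1·δy/y)² = (-1×0.120)² = 0.0144;  (2·δw/w)² = (2×0.0775)² = 0.0240;  (½·δz/z)² = (0.5×0.110)² = 0.00304
δQ/Q = √(0.0415) = 0.204
Q = 19800, so δQ = 0.204 × 19800 = 4040.

19800 ± 4040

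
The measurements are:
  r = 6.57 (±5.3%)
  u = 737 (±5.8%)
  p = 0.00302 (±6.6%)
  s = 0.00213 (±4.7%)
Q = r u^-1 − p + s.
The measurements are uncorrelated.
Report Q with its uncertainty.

Let w = r·u^-1 = 0.00891. δw/w = √((1·δr/r)² + (-1·δu/u)²) = √(0.00281 + 0.00336) = 0.0786, so δw = 0.000700.
Q = w − p + s: δQ = √(δw² + δp² + δs²) = √(4.91e-07 + 3.97e-08 + 1e-08) = 0.000735
Q = 0.00802.

0.00802 ± 0.000735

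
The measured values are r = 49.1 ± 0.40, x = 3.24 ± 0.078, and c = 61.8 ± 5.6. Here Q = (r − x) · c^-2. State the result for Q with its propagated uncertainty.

0.0120 ± 0.00218

Let u = r − x = 45.9. δu = √(δr² + δx²) = √(0.160 + 0.00608) = 0.408, so δu/u = 0.00889.
Q is then a monomial in u, c:
δQ/Q = √((δu/u)² + (-2·δc/c)²) = √(7.9e-05 + 0.0328) = 0.181
Q = 0.0120, so δQ = 0.181 × 0.0120 = 0.00218.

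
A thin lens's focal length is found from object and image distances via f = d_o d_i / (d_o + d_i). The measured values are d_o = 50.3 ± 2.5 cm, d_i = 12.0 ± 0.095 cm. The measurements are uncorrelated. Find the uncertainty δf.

0.112 cm

∂f/∂d_o = (d_i/(d_o+d_i))² = 0.0371;  ∂f/∂d_i = (d_o/(d_o+d_i))² = 0.652
δf = √((∂f/∂d_o · δd_o)² + (∂f/∂d_i · δd_i)²) = √(0.00860 + 0.00384) = 0.112 cm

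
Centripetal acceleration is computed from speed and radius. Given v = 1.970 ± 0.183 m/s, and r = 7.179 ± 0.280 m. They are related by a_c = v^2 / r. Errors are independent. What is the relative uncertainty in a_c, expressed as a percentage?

Products/powers → add relative errors in quadrature, weighted by exponent:
  (2·δv/v)² = (2×0.0929)² = 0.0345;  (-1·δr/r)² = (-1×0.0390)² = 0.00152
δa_c/a_c = √(0.0360) = 0.190

19.0%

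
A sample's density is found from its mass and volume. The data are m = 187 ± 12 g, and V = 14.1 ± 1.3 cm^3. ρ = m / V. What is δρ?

ρ is a product of powers, so relative uncertainties combine in quadrature:
  (1·δm/m)² = (1×0.0642)² = 0.00412;  (-1·δV/V)² = (-1×0.0922)² = 0.00850
δρ/ρ = √(0.0126) = 0.112
ρ = 13.3 g/cm^3, so δρ = 0.112 × 13.3 = 1.49 g/cm^3.

1.49 g/cm^3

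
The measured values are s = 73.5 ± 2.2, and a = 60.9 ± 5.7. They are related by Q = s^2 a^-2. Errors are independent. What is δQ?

0.286

Each factor contributes (exponent × relative error)² to (δQ/Q)²:
  (2·δs/s)² = (2×0.0299)² = 0.00358;  (-2·δa/a)² = (-2×0.0936)² = 0.0350
δQ/Q = √(0.0386) = 0.197
Q = 1.46, so δQ = 0.197 × 1.46 = 0.286.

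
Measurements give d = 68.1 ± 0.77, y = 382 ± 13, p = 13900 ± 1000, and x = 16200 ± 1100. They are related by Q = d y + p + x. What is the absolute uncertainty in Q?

Let w = d·y = 26000. δw/w = √((1·δd/d)² + (1·δy/y)²) = √(0.000128 + 0.00116) = 0.0359, so δw = 933.
Q = w + p + x: δQ = √(δw² + δp² + δx²) = √(8.7e+05 + 1e+06 + 1.21e+06) = 1760

1760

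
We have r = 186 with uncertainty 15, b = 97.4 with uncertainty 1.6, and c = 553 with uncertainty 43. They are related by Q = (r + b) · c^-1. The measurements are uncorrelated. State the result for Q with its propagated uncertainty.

0.512 ± 0.0483

Let u = r + b = 283. δu = √(δr² + δb²) = √(225 + 2.56) = 15.1, so δu/u = 0.0532.
Q is then a monomial in u, c:
δQ/Q = √((δu/u)² + (-1·δc/c)²) = √(0.00283 + 0.00605) = 0.0942
Q = 0.512, so δQ = 0.0942 × 0.512 = 0.0483.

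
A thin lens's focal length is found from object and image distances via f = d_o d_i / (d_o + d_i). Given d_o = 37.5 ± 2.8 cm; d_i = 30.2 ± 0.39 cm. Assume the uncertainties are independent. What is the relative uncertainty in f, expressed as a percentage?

∂f/∂d_o = (d_i/(d_o+d_i))² = 0.199;  ∂f/∂d_i = (d_o/(d_o+d_i))² = 0.307
δf = √((∂f/∂d_o · δd_o)² + (∂f/∂d_i · δd_i)²) = √(0.310 + 0.0143) = 0.570 cm
f = 16.7 cm, so δf/f = 0.570/16.7 = 0.0341.

3.41%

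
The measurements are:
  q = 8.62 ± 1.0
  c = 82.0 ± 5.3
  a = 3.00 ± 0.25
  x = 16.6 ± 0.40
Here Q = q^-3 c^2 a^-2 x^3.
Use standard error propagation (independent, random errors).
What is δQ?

2210

Products/powers → add relative errors in quadrature, weighted by exponent:
  (-3·δq/q)² = (-3×0.116)² = 0.121;  (2·δc/c)² = (2×0.0646)² = 0.0167;  (-2·δa/a)² = (-2×0.0833)² = 0.0278;  (3·δx/x)² = (3×0.0241)² = 0.00523
δQ/Q = √(0.171) = 0.413
Q = 5340, so δQ = 0.413 × 5340 = 2210.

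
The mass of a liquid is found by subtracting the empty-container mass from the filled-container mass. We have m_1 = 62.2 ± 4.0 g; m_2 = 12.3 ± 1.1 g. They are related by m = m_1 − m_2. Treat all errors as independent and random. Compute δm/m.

For a sum/difference, combine absolute errors in quadrature:
  (δm_1)² = 16.0;  (δm_2)² = 1.21
δm = √(17.2) = 4.15 g
m = 49.9 g, so δm/m = 4.15/49.9 = 0.0831.

0.0831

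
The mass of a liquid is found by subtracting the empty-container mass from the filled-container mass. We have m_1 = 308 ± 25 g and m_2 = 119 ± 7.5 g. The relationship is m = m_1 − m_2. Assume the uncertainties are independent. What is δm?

26.1 g

Absolute uncertainties add in quadrature for a linear combination:
  (δm_1)² = 625;  (δm_2)² = 56.2
δm = √(681) = 26.1 g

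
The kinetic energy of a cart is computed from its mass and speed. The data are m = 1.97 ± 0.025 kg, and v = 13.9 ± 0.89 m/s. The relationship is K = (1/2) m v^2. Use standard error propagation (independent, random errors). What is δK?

K is a product of powers, so relative uncertainties combine in quadrature:
  (1·δm/m)² = (1×0.0127)² = 0.000161;  (2·δv/v)² = (2×0.0640)² = 0.0164
δK/K = √(0.0166) = 0.129
K = 190 J, so δK = 0.129 × 190 = 24.5 J.

24.5 J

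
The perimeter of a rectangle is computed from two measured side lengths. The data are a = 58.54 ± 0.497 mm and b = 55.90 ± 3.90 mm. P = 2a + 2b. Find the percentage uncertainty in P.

3.44%

P is a linear combination, so absolute uncertainties add in quadrature:
  (2·δa)² = 0.988;  (2·δb)² = 60.8
δP = √(61.8) = 7.86 mm
P = 228.9 mm, so δP/P = 7.86/228.9 = 0.0344.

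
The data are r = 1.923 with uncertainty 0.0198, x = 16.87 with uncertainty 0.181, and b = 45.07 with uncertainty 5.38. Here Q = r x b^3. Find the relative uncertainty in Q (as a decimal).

0.358

Q is a product of powers, so relative uncertainties combine in quadrature:
  (1·δr/r)² = (1×0.0103)² = 0.000106;  (1·δx/x)² = (1×0.0107)² = 0.000115;  (3·δb/b)² = (3×0.119)² = 0.128
δQ/Q = √(0.128) = 0.358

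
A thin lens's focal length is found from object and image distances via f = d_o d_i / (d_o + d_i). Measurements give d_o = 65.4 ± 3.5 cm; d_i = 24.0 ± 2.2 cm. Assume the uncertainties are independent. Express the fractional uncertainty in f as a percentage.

∂f/∂d_o = (d_i/(d_o+d_i))² = 0.0721;  ∂f/∂d_i = (d_o/(d_o+d_i))² = 0.535
δf = √((∂f/∂d_o · δd_o)² + (∂f/∂d_i · δd_i)²) = √(0.0636 + 1.39) = 1.20 cm
f = 17.6 cm, so δf/f = 1.20/17.6 = 0.0686.

6.86%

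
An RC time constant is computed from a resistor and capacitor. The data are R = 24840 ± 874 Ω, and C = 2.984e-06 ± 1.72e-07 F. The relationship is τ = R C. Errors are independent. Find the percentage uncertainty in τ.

6.75%

τ is a product of powers, so relative uncertainties combine in quadrature:
  (1·δR/R)² = (1×0.0352)² = 0.00124;  (1·δC/C)² = (1×0.0576)² = 0.00332
δτ/τ = √(0.00456) = 0.0675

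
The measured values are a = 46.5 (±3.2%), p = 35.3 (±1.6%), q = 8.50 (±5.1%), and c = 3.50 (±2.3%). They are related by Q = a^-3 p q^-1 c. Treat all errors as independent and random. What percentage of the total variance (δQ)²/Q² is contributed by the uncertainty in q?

(δQ/Q)² = (-3·δa/a)² + (1·δp/p)² + (-1·δq/q)² + (1·δc/c)²
  a term: (-3×0.0320)² = 0.00922
  p term: (1×0.0160)² = 0.000256
  q term: (-1×0.0510)² = 0.00260
  c term: (1×0.0230)² = 0.000529
Total = 0.0126. Share from q = 0.00260/0.0126 = 0.206.

20.6%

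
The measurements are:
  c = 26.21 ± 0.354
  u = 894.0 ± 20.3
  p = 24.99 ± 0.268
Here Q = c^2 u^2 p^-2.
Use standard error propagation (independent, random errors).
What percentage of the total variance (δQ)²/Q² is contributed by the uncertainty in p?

14.1%

(δQ/Q)² = (2·δc/c)² + (2·δu/u)² + (-2·δp/p)²
  c term: (2×0.0135)² = 0.000730
  u term: (2×0.0227)² = 0.00206
  p term: (-2×0.0107)² = 0.000460
Total = 0.00325. Share from p = 0.000460/0.00325 = 0.141.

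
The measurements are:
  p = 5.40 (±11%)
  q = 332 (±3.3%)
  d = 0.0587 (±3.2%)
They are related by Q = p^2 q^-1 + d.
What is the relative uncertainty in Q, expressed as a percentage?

Let w = p^2·q^-1 = 0.0878. δw/w = √((2·δp/p)² + (-1·δq/q)²) = √(0.0484 + 0.00109) = 0.222, so δw = 0.0195.
Q = w + d: δQ = √(δw² + δd²) = √(0.000382 + 3.53e-06) = 0.0196
Q = 0.147, so δQ/Q = 0.0196/0.147 = 0.134.

13.4%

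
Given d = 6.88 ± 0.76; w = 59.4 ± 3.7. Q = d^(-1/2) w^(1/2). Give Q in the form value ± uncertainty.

2.94 ± 0.186

Since Q is a product/quotient, work with relative uncertainties:
  (−½·δd/d)² = (-0.5×0.110)² = 0.00305;  (½·δw/w)² = (0.5×0.0623)² = 0.000970
δQ/Q = √(0.00402) = 0.0634
Q = 2.94, so δQ = 0.0634 × 2.94 = 0.186.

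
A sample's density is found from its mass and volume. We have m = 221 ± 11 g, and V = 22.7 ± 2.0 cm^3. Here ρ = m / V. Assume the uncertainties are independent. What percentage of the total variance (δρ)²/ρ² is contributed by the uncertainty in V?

(δρ/ρ)² = (1·δm/m)² + (-1·δV/V)²
  m term: (1×0.0498)² = 0.00248
  V term: (-1×0.0881)² = 0.00776
Total = 0.0102. Share from V = 0.00776/0.0102 = 0.758.

75.8%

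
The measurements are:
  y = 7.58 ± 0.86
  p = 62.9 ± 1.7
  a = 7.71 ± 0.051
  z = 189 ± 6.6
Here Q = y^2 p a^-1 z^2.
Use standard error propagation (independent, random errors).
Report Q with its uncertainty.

Each factor contributes (exponent × relative error)² to (δQ/Q)²:
  (2·δy/y)² = (2×0.113)² = 0.0515;  (1·δp/p)² = (1×0.0270)² = 0.000730;  (-1·δa/a)² = (-1×0.00661)² = 4.38e-05;  (2·δz/z)² = (2×0.0349)² = 0.00488
δQ/Q = √(0.0571) = 0.239
Q = 1.67e+07, so δQ = 0.239 × 1.67e+07 = 4e+06.

(1.67 ± 0.400) × 10^7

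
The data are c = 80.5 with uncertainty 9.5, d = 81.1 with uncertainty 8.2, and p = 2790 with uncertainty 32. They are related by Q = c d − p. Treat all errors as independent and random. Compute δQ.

Let w = c·d = 6530. δw/w = √((1·δc/c)² + (1·δd/d)²) = √(0.0139 + 0.0102) = 0.155, so δw = 1010.
Q = w − p: δQ = √(δw² + δp²) = √(1.03e+06 + 1020) = 1020

1020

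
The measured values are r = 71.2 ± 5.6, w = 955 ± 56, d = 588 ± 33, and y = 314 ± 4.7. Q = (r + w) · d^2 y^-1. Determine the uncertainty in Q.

Let u = r + w = 1030. δu = √(δr² + δw²) = √(31.4 + 3140) = 56.3, so δu/u = 0.0548.
Q is then a monomial in u, d, y:
δQ/Q = √((δu/u)² + (2·δd/d)² + (-1·δy/y)²) = √(0.00301 + 0.0126 + 0.000224) = 0.126
Q = 1.13e+06, so δQ = 0.126 × 1.13e+06 = 1.42e+05.

1.42e+05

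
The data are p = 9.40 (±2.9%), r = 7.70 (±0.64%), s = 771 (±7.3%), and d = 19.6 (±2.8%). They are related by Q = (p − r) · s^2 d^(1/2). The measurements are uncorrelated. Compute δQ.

9.81e+05

Let u = p − r = 1.70. δu = √(δp² + δr²) = √(0.0743 + 0.00243) = 0.277, so δu/u = 0.163.
Q is then a monomial in u, s, d:
δQ/Q = √((δu/u)² + (2·δs/s)² + (½·δd/d)²) = √(0.0266 + 0.0213 + 0.000196) = 0.219
Q = 4.47e+06, so δQ = 0.219 × 4.47e+06 = 9.81e+05.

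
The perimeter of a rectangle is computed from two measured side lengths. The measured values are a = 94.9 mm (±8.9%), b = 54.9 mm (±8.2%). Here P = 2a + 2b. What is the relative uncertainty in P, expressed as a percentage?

6.39%

P is a linear combination, so absolute uncertainties add in quadrature:
  (2·δa)² = 285;  (2·δb)² = 81.1
δP = √(366) = 19.1 mm
P = 300 mm, so δP/P = 19.1/300 = 0.0639.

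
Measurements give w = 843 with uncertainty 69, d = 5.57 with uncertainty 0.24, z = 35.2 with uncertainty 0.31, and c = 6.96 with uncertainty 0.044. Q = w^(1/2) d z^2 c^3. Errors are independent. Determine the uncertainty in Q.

Q is a product of powers, so relative uncertainties combine in quadrature:
  (½·δw/w)² = (0.5×0.0819)² = 0.00167;  (1·δd/d)² = (1×0.0431)² = 0.00186;  (2·δz/z)² = (2×0.00881)² = 0.000310;  (3·δc/c)² = (3×0.00632)² = 0.000360
δQ/Q = √(0.00420) = 0.0648
Q = 6.76e+07, so δQ = 0.0648 × 6.76e+07 = 4.38e+06.

4.38e+06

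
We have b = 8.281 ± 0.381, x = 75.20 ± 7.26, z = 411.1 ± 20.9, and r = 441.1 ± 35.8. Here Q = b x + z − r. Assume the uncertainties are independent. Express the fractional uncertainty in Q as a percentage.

13.2%

Let p = b·x = 622.7. δp/p = √((1·δb/b)² + (1·δx/x)²) = √(0.00212 + 0.00932) = 0.107, so δp = 66.6.
Q = p + z − r: δQ = √(δp² + δz² + δr²) = √(4440 + 437 + 1280) = 78.4
Q = 592.7, so δQ/Q = 78.4/592.7 = 0.132.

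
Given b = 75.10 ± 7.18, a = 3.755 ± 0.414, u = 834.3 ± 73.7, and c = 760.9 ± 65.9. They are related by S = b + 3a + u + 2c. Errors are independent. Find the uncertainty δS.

151

For a sum/difference, combine absolute errors in quadrature:
  (δb)² = 51.6;  (3·δa)² = 1.54;  (δu)² = 5430;  (2·δc)² = 17400
δS = √(22900) = 151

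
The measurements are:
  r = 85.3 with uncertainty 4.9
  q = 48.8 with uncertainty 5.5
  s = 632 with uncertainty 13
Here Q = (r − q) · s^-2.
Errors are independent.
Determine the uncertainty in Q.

Let u = r − q = 36.5. δu = √(δr² + δq²) = √(24.0 + 30.2) = 7.37, so δu/u = 0.202.
Q is then a monomial in u, s:
δQ/Q = √((δu/u)² + (-2·δs/s)²) = √(0.0407 + 0.00169) = 0.206
Q = 9.14e-05, so δQ = 0.206 × 9.14e-05 = 1.88e-05.

1.88e-05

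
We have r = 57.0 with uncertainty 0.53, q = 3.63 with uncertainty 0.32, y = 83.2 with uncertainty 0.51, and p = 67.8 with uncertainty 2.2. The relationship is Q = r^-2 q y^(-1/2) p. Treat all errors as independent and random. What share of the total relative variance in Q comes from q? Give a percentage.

84.7%

(δQ/Q)² = (-2·δr/r)² + (1·δq/q)² + (−½·δy/y)² + (1·δp/p)²
  r term: (-2×0.00930)² = 0.000346
  q term: (1×0.0882)² = 0.00777
  y term: (-0.5×0.00613)² = 9.39e-06
  p term: (1×0.0324)² = 0.00105
Total = 0.00918. Share from q = 0.00777/0.00918 = 0.847.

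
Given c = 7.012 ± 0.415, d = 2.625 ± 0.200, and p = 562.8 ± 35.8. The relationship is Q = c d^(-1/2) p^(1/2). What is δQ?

7.93

Q is a product of powers, so relative uncertainties combine in quadrature:
  (1·δc/c)² = (1×0.0592)² = 0.00350;  (−½·δd/d)² = (-0.5×0.0762)² = 0.00145;  (½·δp/p)² = (0.5×0.0636)² = 0.00101
δQ/Q = √(0.00597) = 0.0772
Q = 102.7, so δQ = 0.0772 × 102.7 = 7.93.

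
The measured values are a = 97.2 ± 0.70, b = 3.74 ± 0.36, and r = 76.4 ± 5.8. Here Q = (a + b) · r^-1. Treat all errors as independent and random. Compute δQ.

Let u = a + b = 101. δu = √(δa² + δb²) = √(0.490 + 0.130) = 0.787, so δu/u = 0.00780.
Q is then a monomial in u, r:
δQ/Q = √((δu/u)² + (-1·δr/r)²) = √(6.08e-05 + 0.00576) = 0.0763
Q = 1.32, so δQ = 0.0763 × 1.32 = 0.101.

0.101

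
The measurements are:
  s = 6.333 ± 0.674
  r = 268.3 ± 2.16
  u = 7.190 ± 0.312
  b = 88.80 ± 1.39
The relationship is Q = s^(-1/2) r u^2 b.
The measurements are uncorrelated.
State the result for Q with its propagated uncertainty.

489400 ± 50600

Relative error in a monomial: (δQ/Q)² = Σ (nᵢ · δxᵢ/xᵢ)².
  (−½·δs/s)² = (-0.5×0.106)² = 0.00283;  (1·δr/r)² = (1×0.00805)² = 6.48e-05;  (2·δu/u)² = (2×0.0434)² = 0.00753;  (1·δb/b)² = (1×0.0157)² = 0.000245
δQ/Q = √(0.0107) = 0.103
Q = 489400, so δQ = 0.103 × 489400 = 50600.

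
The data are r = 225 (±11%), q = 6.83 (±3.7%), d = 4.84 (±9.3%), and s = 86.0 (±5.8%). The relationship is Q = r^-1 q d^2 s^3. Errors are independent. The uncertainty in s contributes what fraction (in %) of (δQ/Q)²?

(δQ/Q)² = (-1·δr/r)² + (1·δq/q)² + (2·δd/d)² + (3·δs/s)²
  r term: (-1×0.110)² = 0.0121
  q term: (1×0.0370)² = 0.00137
  d term: (2×0.0930)² = 0.0346
  s term: (3×0.0580)² = 0.0303
Total = 0.0783. Share from s = 0.0303/0.0783 = 0.386.

38.6%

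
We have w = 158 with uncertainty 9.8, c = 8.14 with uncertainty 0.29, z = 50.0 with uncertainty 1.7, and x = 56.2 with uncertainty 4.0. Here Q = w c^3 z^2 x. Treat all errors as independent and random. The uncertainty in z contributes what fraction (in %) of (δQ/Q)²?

18.5%

(δQ/Q)² = (1·δw/w)² + (3·δc/c)² + (2·δz/z)² + (1·δx/x)²
  w term: (1×0.0620)² = 0.00385
  c term: (3×0.0356)² = 0.0114
  z term: (2×0.0340)² = 0.00462
  x term: (1×0.0712)² = 0.00507
Total = 0.0250. Share from z = 0.00462/0.0250 = 0.185.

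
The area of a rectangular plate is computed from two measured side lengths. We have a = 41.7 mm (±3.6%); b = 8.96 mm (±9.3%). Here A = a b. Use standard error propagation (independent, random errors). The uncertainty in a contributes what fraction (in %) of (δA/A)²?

13.0%

(δA/A)² = (1·δa/a)² + (1·δb/b)²
  a term: (1×0.0360)² = 0.00130
  b term: (1×0.0930)² = 0.00865
Total = 0.00995. Share from a = 0.00130/0.00995 = 0.130.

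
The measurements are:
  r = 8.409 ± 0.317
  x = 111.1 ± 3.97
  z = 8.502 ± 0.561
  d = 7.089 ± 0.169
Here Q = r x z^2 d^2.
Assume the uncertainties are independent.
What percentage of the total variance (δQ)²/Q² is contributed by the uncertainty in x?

(δQ/Q)² = (1·δr/r)² + (1·δx/x)² + (2·δz/z)² + (2·δd/d)²
  r term: (1×0.0377)² = 0.00142
  x term: (1×0.0357)² = 0.00128
  z term: (2×0.0660)² = 0.0174
  d term: (2×0.0238)² = 0.00227
Total = 0.0224. Share from x = 0.00128/0.0224 = 0.0570.

5.70%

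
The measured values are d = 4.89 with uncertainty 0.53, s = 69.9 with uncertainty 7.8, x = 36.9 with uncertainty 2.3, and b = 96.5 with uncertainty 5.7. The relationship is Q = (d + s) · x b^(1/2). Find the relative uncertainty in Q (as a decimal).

0.125

Let u = d + s = 74.8. δu = √(δd² + δs²) = √(0.281 + 60.8) = 7.82, so δu/u = 0.105.
Q is then a monomial in u, x, b:
δQ/Q = √((δu/u)² + (1·δx/x)² + (½·δb/b)²) = √(0.0109 + 0.00389 + 0.000872) = 0.125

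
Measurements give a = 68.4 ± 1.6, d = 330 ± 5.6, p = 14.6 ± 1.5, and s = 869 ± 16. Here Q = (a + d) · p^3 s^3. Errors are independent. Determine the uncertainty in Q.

Let u = a + d = 398. δu = √(δa² + δd²) = √(2.56 + 31.4) = 5.82, so δu/u = 0.0146.
Q is then a monomial in u, p, s:
δQ/Q = √((δu/u)² + (3·δp/p)² + (3·δs/s)²) = √(0.000214 + 0.0950 + 0.00305) = 0.313
Q = 8.14e+14, so δQ = 0.313 × 8.14e+14 = 2.55e+14.

2.55e+14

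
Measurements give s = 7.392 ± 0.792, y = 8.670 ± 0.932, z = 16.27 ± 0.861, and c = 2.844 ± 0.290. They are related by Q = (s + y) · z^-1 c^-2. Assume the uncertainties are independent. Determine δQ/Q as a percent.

22.4%

Let u = s + y = 16.06. δu = √(δs² + δy²) = √(0.627 + 0.869) = 1.22, so δu/u = 0.0761.
Q is then a monomial in u, z, c:
δQ/Q = √((δu/u)² + (-1·δz/z)² + (-2·δc/c)²) = √(0.00580 + 0.00280 + 0.0416) = 0.224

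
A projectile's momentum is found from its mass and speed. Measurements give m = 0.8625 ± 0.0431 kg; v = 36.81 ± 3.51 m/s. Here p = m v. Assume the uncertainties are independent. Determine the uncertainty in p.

3.42 kg·m/s

Relative error in a monomial: (δp/p)² = Σ (nᵢ · δxᵢ/xᵢ)².
  (1·δm/m)² = (1×0.0500)² = 0.00250;  (1·δv/v)² = (1×0.0954)² = 0.00909
δp/p = √(0.0116) = 0.108
p = 31.75 kg·m/s, so δp = 0.108 × 31.75 = 3.42 kg·m/s.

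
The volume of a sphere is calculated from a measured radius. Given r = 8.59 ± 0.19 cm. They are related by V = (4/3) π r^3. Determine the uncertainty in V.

176 cm^3

V ∝ r^3, so δV/V = |3| · δr/r = 3 × 0.0221 = 0.0664.
V = 2660 cm^3, so δV = 0.0664 × 2660 = 176 cm^3.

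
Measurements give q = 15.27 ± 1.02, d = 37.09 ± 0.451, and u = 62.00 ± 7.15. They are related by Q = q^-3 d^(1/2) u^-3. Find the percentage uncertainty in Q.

40.0%

Relative error in a monomial: (δQ/Q)² = Σ (nᵢ · δxᵢ/xᵢ)².
  (-3·δq/q)² = (-3×0.0668)² = 0.0402;  (½·δd/d)² = (0.5×0.0122)² = 3.7e-05;  (-3·δu/u)² = (-3×0.115)² = 0.120
δQ/Q = √(0.160) = 0.400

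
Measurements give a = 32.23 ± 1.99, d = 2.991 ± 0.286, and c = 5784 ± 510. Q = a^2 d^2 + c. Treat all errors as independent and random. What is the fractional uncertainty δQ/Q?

0.144

Let p = a^2·d^2 = 9293. δp/p = √((2·δa/a)² + (2·δd/d)²) = √(0.0152 + 0.0366) = 0.228, so δp = 2120.
Q = p + c: δQ = √(δp² + δc²) = √(4.48e+06 + 2.6e+05) = 2180
Q = 15080, so δQ/Q = 2180/15080 = 0.144.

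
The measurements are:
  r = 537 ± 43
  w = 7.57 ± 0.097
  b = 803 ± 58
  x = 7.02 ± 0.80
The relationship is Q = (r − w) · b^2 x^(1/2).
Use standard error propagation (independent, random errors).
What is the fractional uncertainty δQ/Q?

0.175

Let u = r − w = 529. δu = √(δr² + δw²) = √(1850 + 0.00941) = 43.0, so δu/u = 0.0812.
Q is then a monomial in u, b, x:
δQ/Q = √((δu/u)² + (2·δb/b)² + (½·δx/x)²) = √(0.00660 + 0.0209 + 0.00325) = 0.175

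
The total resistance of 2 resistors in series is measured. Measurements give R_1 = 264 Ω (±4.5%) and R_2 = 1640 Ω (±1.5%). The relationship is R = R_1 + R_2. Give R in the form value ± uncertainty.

Absolute uncertainties add in quadrature for a linear combination:
  (δR_1)² = 141;  (δR_2)² = 605
δR = √(746) = 27.3 Ω
R = 1900 Ω.

1900 ± 27.3 Ω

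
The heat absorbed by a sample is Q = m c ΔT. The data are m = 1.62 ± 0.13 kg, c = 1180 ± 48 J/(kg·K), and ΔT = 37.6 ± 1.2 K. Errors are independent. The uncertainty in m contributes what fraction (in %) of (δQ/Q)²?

70.7%

(δQ/Q)² = (1·δm/m)² + (1·δc/c)² + (1·δΔT/ΔT)²
  m term: (1×0.0802)² = 0.00644
  c term: (1×0.0407)² = 0.00165
  ΔT term: (1×0.0319)² = 0.00102
Total = 0.00911. Share from m = 0.00644/0.00911 = 0.707.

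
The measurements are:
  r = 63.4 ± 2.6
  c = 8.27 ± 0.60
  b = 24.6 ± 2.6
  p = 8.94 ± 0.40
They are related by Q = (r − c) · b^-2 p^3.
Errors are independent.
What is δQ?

16.6

Let u = r − c = 55.1. δu = √(δr² + δc²) = √(6.76 + 0.360) = 2.67, so δu/u = 0.0484.
Q is then a monomial in u, b, p:
δQ/Q = √((δu/u)² + (-2·δb/b)² + (3·δp/p)²) = √(0.00234 + 0.0447 + 0.0180) = 0.255
Q = 65.1, so δQ = 0.255 × 65.1 = 16.6.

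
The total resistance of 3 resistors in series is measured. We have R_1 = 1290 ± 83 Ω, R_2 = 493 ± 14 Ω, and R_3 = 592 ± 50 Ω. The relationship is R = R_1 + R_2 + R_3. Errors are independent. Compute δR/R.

0.0412

Absolute uncertainties add in quadrature for a linear combination:
  (δR_1)² = 6890;  (δR_2)² = 196;  (δR_3)² = 2500
δR = √(9580) = 97.9 Ω
R = 2380 Ω, so δR/R = 97.9/2380 = 0.0412.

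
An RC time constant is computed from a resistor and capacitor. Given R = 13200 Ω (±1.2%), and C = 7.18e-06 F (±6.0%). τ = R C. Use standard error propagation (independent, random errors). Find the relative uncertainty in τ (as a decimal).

0.0612

For a monomial τ ∝ R, C, fractional errors add in quadrature:
  (1·δR/R)² = (1×0.0120)² = 0.000144;  (1·δC/C)² = (1×0.0600)² = 0.00360
δτ/τ = √(0.00374) = 0.0612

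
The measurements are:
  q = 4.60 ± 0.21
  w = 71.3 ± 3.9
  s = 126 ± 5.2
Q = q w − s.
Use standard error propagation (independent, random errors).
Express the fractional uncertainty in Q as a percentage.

11.9%

Let p = q·w = 328. δp/p = √((1·δq/q)² + (1·δw/w)²) = √(0.00208 + 0.00299) = 0.0712, so δp = 23.4.
Q = p − s: δQ = √(δp² + δs²) = √(546 + 27.0) = 23.9
Q = 202, so δQ/Q = 23.9/202 = 0.119.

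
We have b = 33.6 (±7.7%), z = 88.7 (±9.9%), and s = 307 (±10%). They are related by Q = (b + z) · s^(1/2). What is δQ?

193

Let u = b + z = 122. δu = √(δb² + δz²) = √(6.69 + 77.1) = 9.15, so δu/u = 0.0749.
Q is then a monomial in u, s:
δQ/Q = √((δu/u)² + (½·δs/s)²) = √(0.00560 + 0.00250) = 0.0900
Q = 2140, so δQ = 0.0900 × 2140 = 193.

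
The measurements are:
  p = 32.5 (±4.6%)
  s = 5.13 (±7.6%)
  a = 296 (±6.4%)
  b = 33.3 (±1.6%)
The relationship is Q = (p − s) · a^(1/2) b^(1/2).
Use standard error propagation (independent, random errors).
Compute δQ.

178

Let u = p − s = 27.4. δu = √(δp² + δs²) = √(2.24 + 0.152) = 1.55, so δu/u = 0.0564.
Q is then a monomial in u, a, b:
δQ/Q = √((δu/u)² + (½·δa/a)² + (½·δb/b)²) = √(0.00319 + 0.00102 + 6.4e-05) = 0.0654
Q = 2720, so δQ = 0.0654 × 2720 = 178.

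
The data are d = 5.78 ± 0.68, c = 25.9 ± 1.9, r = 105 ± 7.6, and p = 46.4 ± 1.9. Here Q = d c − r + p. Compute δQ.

Let w = d·c = 150. δw/w = √((1·δd/d)² + (1·δc/c)²) = √(0.0138 + 0.00538) = 0.139, so δw = 20.8.
Q = w − r + p: δQ = √(δw² + δr² + δp²) = √(431 + 57.8 + 3.61) = 22.2

22.2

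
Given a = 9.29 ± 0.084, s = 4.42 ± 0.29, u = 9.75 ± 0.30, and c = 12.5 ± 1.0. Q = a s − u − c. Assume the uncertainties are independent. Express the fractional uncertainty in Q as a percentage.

15.5%

Let p = a·s = 41.1. δp/p = √((1·δa/a)² + (1·δs/s)²) = √(8.18e-05 + 0.00430) = 0.0662, so δp = 2.72.
Q = p − u − c: δQ = √(δp² + δu² + δc²) = √(7.40 + 0.0900 + 1.00) = 2.91
Q = 18.8, so δQ/Q = 2.91/18.8 = 0.155.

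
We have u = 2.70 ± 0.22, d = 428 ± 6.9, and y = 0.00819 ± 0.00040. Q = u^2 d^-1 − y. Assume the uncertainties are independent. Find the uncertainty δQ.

0.00282

Let p = u^2·d^-1 = 0.0170. δp/p = √((2·δu/u)² + (-1·δd/d)²) = √(0.0266 + 0.000260) = 0.164, so δp = 0.00279.
Q = p − y: δQ = √(δp² + δy²) = √(7.78e-06 + 1.6e-07) = 0.00282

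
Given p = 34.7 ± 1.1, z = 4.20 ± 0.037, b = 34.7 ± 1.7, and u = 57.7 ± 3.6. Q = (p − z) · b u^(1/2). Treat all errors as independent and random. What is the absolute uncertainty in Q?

Let w = p − z = 30.5. δw = √(δp² + δz²) = √(1.21 + 0.00137) = 1.10, so δw/w = 0.0361.
Q is then a monomial in w, b, u:
δQ/Q = √((δw/w)² + (1·δb/b)² + (½·δu/u)²) = √(0.00130 + 0.00240 + 0.000973) = 0.0684
Q = 8040, so δQ = 0.0684 × 8040 = 550.

550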